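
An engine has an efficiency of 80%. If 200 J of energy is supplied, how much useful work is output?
W_out = η·W_in = 0.8·200 = 160.0 J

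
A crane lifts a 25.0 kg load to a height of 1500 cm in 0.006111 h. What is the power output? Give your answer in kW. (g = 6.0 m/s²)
Convert to SI: m = 25.0 kg, h = 15.0 m, t = 21.9996 s
P = mgh/t = (25.0)(6.0)(15.0)/21.9996 = 102.275 W = 0.1023 kW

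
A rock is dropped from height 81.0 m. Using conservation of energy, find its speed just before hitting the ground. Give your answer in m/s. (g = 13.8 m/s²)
mgh = ½mv² ⇒ v = √(2gh) = √(2·13.8·81.0) = 47.28 m/s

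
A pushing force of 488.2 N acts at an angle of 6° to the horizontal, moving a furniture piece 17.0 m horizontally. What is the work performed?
W = F·d·cosθ = (488.2)(17.0)cos(6°) = 8254 J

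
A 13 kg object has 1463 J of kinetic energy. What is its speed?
v = √(2·KE/m) = √(2·1463/13) = 15.0 m/s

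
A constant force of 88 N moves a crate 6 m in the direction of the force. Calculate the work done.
W = F·d = (88)(6) = 528.0 J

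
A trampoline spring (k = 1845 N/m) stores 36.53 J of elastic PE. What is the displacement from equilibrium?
x = √(2·PE/k) = √(2·36.53/1845) = 0.199 m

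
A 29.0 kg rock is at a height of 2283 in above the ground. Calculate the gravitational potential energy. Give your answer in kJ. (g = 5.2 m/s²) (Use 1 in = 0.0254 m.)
Convert to SI: m = 29.0 kg, h = 57.9882 m
PE = mgh = (29.0)(5.2)(57.9882) = 8744.62 J = 8.745 kJ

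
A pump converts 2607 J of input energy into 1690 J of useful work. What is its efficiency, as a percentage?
η = W_out/W_in = 1690/2607 = 64.83%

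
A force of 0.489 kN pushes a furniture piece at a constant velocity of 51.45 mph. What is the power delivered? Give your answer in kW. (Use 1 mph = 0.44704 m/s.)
Convert to SI: F = 489.0 N, v = 23.0002 m/s
P = Fv = (489.0)(23.0002) = 11247.1 W = 11.25 kW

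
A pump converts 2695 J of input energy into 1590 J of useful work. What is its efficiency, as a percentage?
η = W_out/W_in = 1590/2695 = 59.0%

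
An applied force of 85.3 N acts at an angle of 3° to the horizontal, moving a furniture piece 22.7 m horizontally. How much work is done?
W = F·d·cosθ = (85.3)(22.7)cos(3°) = 1934 J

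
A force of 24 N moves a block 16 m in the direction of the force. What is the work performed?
W = F·d = (24)(16) = 384.0 J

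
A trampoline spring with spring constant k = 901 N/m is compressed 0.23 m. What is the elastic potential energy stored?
PE = ½kx² = ½(901)(0.23)² = 23.83 J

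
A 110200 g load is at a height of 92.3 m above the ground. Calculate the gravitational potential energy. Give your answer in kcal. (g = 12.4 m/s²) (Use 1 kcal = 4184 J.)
Convert to SI: m = 110.2 kg, h = 92.3 m
PE = mgh = (110.2)(12.4)(92.3) = 126126 J = 30.14 kcal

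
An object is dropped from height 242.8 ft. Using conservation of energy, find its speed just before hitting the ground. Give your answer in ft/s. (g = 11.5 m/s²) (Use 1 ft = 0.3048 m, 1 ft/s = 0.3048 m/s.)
Convert to SI: h = 74.0054 m
mgh = ½mv² ⇒ v = √(2gh) = √(2·11.5·74.0054) = 41.2568 m/s = 135.4 ft/s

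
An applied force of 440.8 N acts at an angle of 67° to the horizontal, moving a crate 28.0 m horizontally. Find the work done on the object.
W = F·d·cosθ = (440.8)(28.0)cos(67°) = 4823 J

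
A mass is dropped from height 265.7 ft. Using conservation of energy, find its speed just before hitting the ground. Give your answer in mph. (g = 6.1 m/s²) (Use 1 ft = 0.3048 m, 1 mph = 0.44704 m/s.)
Convert to SI: h = 80.9854 m
mgh = ½mv² ⇒ v = √(2gh) = √(2·6.1·80.9854) = 31.4328 m/s = 70.31 mph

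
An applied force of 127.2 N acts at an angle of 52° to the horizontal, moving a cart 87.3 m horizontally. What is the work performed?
W = F·d·cosθ = (127.2)(87.3)cos(52°) = 6837 J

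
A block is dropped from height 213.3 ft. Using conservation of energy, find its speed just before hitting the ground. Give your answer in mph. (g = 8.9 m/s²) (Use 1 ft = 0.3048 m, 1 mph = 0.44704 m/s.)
Convert to SI: h = 65.0138 m
mgh = ½mv² ⇒ v = √(2gh) = √(2·8.9·65.0138) = 34.0183 m/s = 76.1 mph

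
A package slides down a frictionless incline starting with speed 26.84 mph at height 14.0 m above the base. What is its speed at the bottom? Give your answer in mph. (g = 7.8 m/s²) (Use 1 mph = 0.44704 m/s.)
Convert to SI: v₀ = 11.9986 m/s, h = 14.0 m
½mv₀² + mgh = ½mv² ⇒ v = √(v₀² + 2gh) = √(11.9986² + 2·7.8·14.0) = 19.0359 m/s = 42.58 mph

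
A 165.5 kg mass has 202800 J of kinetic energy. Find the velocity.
v = √(2·KE/m) = √(2·202800/165.5) = 49.51 m/s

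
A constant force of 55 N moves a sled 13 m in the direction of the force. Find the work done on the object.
W = F·d = (55)(13) = 715.0 J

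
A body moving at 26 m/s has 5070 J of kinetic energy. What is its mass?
m = 2·KE/v² = 2·5070/(26)² = 15.0 kg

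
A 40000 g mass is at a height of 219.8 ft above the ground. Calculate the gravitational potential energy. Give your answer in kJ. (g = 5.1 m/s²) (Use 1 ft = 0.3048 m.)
Convert to SI: m = 40.0 kg, h = 66.995 m
PE = mgh = (40.0)(5.1)(66.995) = 13667.0 J = 13.67 kJ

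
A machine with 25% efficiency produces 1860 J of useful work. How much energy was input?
W_in = W_out/η = 1860/0.25 = 7440 J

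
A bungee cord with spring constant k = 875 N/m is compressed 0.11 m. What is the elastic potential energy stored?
PE = ½kx² = ½(875)(0.11)² = 5.294 J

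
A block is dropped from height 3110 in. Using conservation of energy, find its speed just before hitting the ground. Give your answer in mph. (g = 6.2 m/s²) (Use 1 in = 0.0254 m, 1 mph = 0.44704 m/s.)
Convert to SI: h = 78.994 m
mgh = ½mv² ⇒ v = √(2gh) = √(2·6.2·78.994) = 31.2974 m/s = 70.01 mph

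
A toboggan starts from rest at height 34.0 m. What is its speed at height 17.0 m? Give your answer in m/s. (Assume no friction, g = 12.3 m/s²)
mgh₁ = mgh₂ + ½mv² ⇒ v = √(2g(h₁−h₂)) = √(2·12.3·17.0) = 20.45 m/s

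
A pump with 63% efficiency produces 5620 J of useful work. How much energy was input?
W_in = W_out/η = 5620/0.63 = 8921 J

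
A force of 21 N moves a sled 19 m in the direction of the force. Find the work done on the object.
W = F·d = (21)(19) = 399.0 J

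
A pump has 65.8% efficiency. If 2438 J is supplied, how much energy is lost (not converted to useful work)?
W_lost = W_in(1 − η) = 2438·(1 − 0.658) = 833.8 J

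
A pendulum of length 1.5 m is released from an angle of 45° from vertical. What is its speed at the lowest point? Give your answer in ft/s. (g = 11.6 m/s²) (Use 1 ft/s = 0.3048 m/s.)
h = L(1 − cosθ) = 1.5(1 − cos45°) = 0.43934 m
v = √(2gh) = √(2·11.6·0.43934) = 3.1926 m/s = 10.47 ft/s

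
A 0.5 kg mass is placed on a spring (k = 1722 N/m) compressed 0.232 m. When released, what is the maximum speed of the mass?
½kx² = ½mv² ⇒ v = x√(k/m) = (0.232)√(1722/0.5) = 13.62 m/s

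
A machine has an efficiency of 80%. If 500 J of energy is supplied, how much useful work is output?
W_out = η·W_in = 0.8·500 = 400.0 J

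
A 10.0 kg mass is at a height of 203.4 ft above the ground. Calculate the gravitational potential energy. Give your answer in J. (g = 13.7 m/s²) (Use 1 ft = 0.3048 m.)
Convert to SI: m = 10.0 kg, h = 61.9963 m
PE = mgh = (10.0)(13.7)(61.9963) = 8493 J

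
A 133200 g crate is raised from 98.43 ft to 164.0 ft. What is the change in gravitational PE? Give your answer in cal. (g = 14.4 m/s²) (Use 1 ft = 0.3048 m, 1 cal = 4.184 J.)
Convert to SI: m = 133.2 kg, Δh = 19.9857 m
ΔPE = mgΔh = (133.2)(14.4)(19.9857) = 38334.2 J = 9162 cal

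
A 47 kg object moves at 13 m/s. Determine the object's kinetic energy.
KE = ½mv² = ½(47)(13)² = 3971.5 J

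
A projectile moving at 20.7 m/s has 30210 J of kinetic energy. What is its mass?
m = 2·KE/v² = 2·30210/(20.7)² = 141.0 kg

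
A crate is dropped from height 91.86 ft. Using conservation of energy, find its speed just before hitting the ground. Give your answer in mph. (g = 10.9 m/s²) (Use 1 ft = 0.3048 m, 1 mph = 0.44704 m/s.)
Convert to SI: h = 27.9989 m
mgh = ½mv² ⇒ v = √(2gh) = √(2·10.9·27.9989) = 24.7058 m/s = 55.27 mph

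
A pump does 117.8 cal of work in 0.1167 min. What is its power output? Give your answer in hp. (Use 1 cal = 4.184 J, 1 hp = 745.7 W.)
Convert to SI: W = 492.875 J, t = 7.002 s
P = W/t = 492.875/7.002 = 70.3906 W = 0.0944 hp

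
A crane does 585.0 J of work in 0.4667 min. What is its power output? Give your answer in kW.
Convert to SI: W = 585.0 J, t = 28.002 s
P = W/t = 585.0/28.002 = 20.8914 W = 0.02089 kW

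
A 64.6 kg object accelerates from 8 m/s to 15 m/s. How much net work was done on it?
W = ΔKE = ½m(v₂² − v₁²) = ½(64.6)(15² − 8²) = 5200.3 J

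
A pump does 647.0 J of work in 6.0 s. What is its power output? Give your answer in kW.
P = W/t = 647.0/6.0 = 107.833 W = 0.1078 kW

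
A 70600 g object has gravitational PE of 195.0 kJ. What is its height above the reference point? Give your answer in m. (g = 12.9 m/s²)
Convert to SI: m = 70.6 kg, PE = 195000 J
h = PE/(mg) = 195000/(70.6·12.9) = 214.1 m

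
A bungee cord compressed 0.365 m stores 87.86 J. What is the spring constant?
k = 2·PE/x² = 2·87.86/(0.365)² = 1319 N/m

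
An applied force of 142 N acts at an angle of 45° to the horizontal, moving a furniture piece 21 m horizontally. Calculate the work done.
W = F·d·cosθ = (142)(21)cos(45°) = 2109 J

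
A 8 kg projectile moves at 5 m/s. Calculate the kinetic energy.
KE = ½mv² = ½(8)(5)² = 100.0 J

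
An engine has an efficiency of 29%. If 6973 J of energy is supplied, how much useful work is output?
W_out = η·W_in = 0.29·6973 = 2022.17 J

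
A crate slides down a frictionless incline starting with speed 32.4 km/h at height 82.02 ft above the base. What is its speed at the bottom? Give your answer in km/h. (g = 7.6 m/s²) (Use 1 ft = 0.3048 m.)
Convert to SI: v₀ = 9.0 m/s, h = 24.9997 m
½mv₀² + mgh = ½mv² ⇒ v = √(v₀² + 2gh) = √(9.0² + 2·7.6·24.9997) = 21.4708 m/s = 77.29 km/h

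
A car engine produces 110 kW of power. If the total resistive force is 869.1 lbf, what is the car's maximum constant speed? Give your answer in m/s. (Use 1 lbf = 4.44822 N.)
Convert to SI: F = 3865.95 N
P = Fv ⇒ v = P/F = 110000 W/3865.95 N = 28.45 m/s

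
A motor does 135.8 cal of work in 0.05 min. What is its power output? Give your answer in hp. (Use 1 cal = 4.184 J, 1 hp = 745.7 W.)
Convert to SI: W = 568.187 J, t = 3.0 s
P = W/t = 568.187/3.0 = 189.396 W = 0.254 hp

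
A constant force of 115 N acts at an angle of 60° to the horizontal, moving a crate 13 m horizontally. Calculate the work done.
W = F·d·cosθ = (115)(13)cos(60°) = 747.5 J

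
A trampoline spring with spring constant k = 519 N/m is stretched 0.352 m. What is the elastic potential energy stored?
PE = ½kx² = ½(519)(0.352)² = 32.15 J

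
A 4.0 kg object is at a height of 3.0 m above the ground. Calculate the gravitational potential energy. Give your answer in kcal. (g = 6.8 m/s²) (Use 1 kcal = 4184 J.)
PE = mgh = (4.0)(6.8)(3.0) = 81.6 J = 0.0195 kcal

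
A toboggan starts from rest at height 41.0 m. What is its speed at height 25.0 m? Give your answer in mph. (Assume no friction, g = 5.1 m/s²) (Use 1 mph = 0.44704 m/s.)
mgh₁ = mgh₂ + ½mv² ⇒ v = √(2g(h₁−h₂)) = √(2·5.1·16.0) = 12.775 m/s = 28.58 mph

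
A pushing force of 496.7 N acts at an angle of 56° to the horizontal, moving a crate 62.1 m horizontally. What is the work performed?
W = F·d·cosθ = (496.7)(62.1)cos(56°) = 17250 J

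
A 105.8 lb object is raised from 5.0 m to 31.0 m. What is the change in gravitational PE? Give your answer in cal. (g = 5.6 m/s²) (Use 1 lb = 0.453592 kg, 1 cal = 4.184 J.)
Convert to SI: m = 47.99 kg, Δh = 26.0 m
ΔPE = mgΔh = (47.99)(5.6)(26.0) = 6987.35 J = 1670 cal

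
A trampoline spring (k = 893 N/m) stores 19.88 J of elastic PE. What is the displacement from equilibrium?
x = √(2·PE/k) = √(2·19.88/893) = 0.211 m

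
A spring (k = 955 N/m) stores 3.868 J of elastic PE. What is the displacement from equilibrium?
x = √(2·PE/k) = √(2·3.868/955) = 0.09 m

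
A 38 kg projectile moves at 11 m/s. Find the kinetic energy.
KE = ½mv² = ½(38)(11)² = 2299.0 J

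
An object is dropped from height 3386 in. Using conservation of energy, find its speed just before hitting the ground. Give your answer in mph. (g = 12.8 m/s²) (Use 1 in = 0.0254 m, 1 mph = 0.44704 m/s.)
Convert to SI: h = 86.0044 m
mgh = ½mv² ⇒ v = √(2gh) = √(2·12.8·86.0044) = 46.9224 m/s = 105.0 mph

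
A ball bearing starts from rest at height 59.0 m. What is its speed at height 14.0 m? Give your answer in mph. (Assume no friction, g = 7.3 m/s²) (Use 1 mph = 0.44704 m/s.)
mgh₁ = mgh₂ + ½mv² ⇒ v = √(2g(h₁−h₂)) = √(2·7.3·45.0) = 25.632 m/s = 57.34 mph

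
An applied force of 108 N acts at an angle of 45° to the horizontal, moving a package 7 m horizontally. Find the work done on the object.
W = F·d·cosθ = (108)(7)cos(45°) = 534.6 J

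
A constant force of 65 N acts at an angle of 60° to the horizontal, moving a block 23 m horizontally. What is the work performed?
W = F·d·cosθ = (65)(23)cos(60°) = 747.5 J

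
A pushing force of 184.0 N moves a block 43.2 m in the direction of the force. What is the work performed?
W = F·d = (184.0)(43.2) = 7949 J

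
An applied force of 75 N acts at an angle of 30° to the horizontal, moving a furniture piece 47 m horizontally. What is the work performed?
W = F·d·cosθ = (75)(47)cos(30°) = 3053 J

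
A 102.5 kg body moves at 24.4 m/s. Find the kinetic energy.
KE = ½mv² = ½(102.5)(24.4)² = 30510 J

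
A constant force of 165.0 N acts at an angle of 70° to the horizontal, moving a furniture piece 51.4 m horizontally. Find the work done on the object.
W = F·d·cosθ = (165.0)(51.4)cos(70°) = 2901 J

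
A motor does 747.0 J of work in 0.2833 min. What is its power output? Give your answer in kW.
Convert to SI: W = 747.0 J, t = 16.998 s
P = W/t = 747.0/16.998 = 43.9463 W = 0.04395 kW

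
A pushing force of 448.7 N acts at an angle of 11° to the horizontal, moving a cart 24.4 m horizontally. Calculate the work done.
W = F·d·cosθ = (448.7)(24.4)cos(11°) = 10750 J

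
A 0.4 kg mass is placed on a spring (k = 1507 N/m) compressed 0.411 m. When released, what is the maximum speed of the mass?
½kx² = ½mv² ⇒ v = x√(k/m) = (0.411)√(1507/0.4) = 25.23 m/s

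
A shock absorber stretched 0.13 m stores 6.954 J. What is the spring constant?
k = 2·PE/x² = 2·6.954/(0.13)² = 823.0 N/m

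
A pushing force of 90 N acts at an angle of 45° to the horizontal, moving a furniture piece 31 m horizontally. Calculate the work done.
W = F·d·cosθ = (90)(31)cos(45°) = 1973 J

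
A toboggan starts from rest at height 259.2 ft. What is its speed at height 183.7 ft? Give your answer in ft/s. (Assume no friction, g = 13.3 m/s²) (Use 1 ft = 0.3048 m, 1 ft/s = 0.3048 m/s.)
Convert to SI: h₁−h₂ = 23.0124 m
mgh₁ = mgh₂ + ½mv² ⇒ v = √(2g(h₁−h₂)) = √(2·13.3·23.0124) = 24.7413 m/s = 81.17 ft/s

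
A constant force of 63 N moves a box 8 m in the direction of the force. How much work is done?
W = F·d = (63)(8) = 504.0 J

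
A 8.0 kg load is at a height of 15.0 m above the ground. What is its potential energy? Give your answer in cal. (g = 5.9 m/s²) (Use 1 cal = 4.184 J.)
PE = mgh = (8.0)(5.9)(15.0) = 708.0 J = 169.2 cal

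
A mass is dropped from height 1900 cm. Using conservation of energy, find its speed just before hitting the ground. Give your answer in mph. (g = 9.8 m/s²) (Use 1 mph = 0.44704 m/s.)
Convert to SI: h = 19.0 m
mgh = ½mv² ⇒ v = √(2gh) = √(2·9.8·19.0) = 19.2977 m/s = 43.17 mph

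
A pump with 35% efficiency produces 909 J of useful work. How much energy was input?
W_in = W_out/η = 909/0.35 = 2597 J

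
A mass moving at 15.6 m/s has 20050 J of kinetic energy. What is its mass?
m = 2·KE/v² = 2·20050/(15.6)² = 164.8 kg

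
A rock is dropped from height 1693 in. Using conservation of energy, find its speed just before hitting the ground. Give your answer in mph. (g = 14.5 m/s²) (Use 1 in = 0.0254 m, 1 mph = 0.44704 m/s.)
Convert to SI: h = 43.0022 m
mgh = ½mv² ⇒ v = √(2gh) = √(2·14.5·43.0022) = 35.3138 m/s = 78.99 mph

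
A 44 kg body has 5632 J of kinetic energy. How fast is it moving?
v = √(2·KE/m) = √(2·5632/44) = 16.0 m/s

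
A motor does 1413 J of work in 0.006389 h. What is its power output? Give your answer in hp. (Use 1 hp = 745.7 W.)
Convert to SI: W = 1413.0 J, t = 23.0004 s
P = W/t = 1413.0/23.0004 = 61.4337 W = 0.08238 hp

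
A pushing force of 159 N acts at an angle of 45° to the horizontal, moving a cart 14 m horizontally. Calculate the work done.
W = F·d·cosθ = (159)(14)cos(45°) = 1574 J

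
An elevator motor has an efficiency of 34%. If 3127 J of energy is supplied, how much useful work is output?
W_out = η·W_in = 0.34·3127 = 1063.18 J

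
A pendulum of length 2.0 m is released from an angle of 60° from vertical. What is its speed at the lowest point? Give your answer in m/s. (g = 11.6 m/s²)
h = L(1 − cosθ) = 2.0(1 − cos60°) = 1.0 m
v = √(2gh) = √(2·11.6·1.0) = 4.817 m/s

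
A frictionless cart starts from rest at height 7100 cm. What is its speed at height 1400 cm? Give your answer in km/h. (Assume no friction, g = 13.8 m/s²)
Convert to SI: h₁−h₂ = 57.0 m
mgh₁ = mgh₂ + ½mv² ⇒ v = √(2g(h₁−h₂)) = √(2·13.8·57.0) = 39.6636 m/s = 142.8 km/h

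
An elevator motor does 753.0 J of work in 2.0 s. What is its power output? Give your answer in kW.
P = W/t = 753.0/2.0 = 376.5 W = 0.3765 kW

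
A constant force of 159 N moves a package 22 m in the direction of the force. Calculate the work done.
W = F·d = (159)(22) = 3498 J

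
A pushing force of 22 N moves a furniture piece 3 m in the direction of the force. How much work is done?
W = F·d = (22)(3) = 66.0 J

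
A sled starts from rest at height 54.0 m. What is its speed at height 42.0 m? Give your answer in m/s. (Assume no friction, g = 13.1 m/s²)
mgh₁ = mgh₂ + ½mv² ⇒ v = √(2g(h₁−h₂)) = √(2·13.1·12.0) = 17.73 m/s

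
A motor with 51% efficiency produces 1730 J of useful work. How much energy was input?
W_in = W_out/η = 1730/0.51 = 3392 J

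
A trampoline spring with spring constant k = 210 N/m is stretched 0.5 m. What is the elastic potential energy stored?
PE = ½kx² = ½(210)(0.5)² = 26.25 J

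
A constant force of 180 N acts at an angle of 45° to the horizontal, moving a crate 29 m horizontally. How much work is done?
W = F·d·cosθ = (180)(29)cos(45°) = 3691 J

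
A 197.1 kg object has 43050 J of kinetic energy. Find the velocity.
v = √(2·KE/m) = √(2·43050/197.1) = 20.9 m/s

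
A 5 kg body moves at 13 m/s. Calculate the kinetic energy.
KE = ½mv² = ½(5)(13)² = 422.5 J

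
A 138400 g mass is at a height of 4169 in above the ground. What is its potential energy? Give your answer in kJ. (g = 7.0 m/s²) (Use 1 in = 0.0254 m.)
Convert to SI: m = 138.4 kg, h = 105.893 m
PE = mgh = (138.4)(7.0)(105.893) = 102589 J = 102.6 kJ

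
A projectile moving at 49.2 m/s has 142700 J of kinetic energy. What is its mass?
m = 2·KE/v² = 2·142700/(49.2)² = 117.9 kg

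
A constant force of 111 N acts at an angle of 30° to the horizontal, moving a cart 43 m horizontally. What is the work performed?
W = F·d·cosθ = (111)(43)cos(30°) = 4134 J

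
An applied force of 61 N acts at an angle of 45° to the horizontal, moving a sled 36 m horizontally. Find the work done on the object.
W = F·d·cosθ = (61)(36)cos(45°) = 1553 J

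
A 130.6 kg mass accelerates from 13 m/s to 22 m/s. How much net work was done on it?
W = ΔKE = ½m(v₂² − v₁²) = ½(130.6)(22² − 13²) = 20569.5 J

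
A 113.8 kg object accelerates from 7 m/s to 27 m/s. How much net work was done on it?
W = ΔKE = ½m(v₂² − v₁²) = ½(113.8)(27² − 7²) = 38692.0 J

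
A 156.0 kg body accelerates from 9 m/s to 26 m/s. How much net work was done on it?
W = ΔKE = ½m(v₂² − v₁²) = ½(156.0)(26² − 9²) = 46410.0 J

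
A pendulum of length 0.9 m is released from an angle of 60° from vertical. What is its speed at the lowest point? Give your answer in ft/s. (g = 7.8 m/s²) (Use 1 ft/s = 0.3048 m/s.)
h = L(1 − cosθ) = 0.9(1 − cos60°) = 0.45 m
v = √(2gh) = √(2·7.8·0.45) = 2.64953 m/s = 8.693 ft/s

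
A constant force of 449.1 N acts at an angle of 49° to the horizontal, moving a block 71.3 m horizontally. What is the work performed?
W = F·d·cosθ = (449.1)(71.3)cos(49°) = 21010 J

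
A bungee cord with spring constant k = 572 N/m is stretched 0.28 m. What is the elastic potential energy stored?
PE = ½kx² = ½(572)(0.28)² = 22.42 J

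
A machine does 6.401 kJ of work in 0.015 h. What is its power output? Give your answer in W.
Convert to SI: W = 6401.0 J, t = 54.0 s
P = W/t = 6401.0/54.0 = 118.5 W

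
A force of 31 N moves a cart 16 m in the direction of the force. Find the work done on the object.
W = F·d = (31)(16) = 496.0 J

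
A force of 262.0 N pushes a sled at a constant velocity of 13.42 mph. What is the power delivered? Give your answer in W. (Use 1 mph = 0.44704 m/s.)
Convert to SI: F = 262.0 N, v = 5.99928 m/s
P = Fv = (262.0)(5.99928) = 1572 W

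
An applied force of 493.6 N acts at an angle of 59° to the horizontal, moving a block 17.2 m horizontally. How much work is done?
W = F·d·cosθ = (493.6)(17.2)cos(59°) = 4373 J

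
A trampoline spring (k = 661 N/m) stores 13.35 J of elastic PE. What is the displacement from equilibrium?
x = √(2·PE/k) = √(2·13.35/661) = 0.201 m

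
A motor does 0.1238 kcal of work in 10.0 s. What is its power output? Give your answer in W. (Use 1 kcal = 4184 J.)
Convert to SI: W = 517.979 J, t = 10.0 s
P = W/t = 517.979/10.0 = 51.8 W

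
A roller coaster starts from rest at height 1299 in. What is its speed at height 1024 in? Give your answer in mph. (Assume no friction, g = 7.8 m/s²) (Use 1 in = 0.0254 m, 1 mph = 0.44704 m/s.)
Convert to SI: h₁−h₂ = 6.985 m
mgh₁ = mgh₂ + ½mv² ⇒ v = √(2g(h₁−h₂)) = √(2·7.8·6.985) = 10.4387 m/s = 23.35 mph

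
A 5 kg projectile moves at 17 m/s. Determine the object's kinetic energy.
KE = ½mv² = ½(5)(17)² = 722.5 J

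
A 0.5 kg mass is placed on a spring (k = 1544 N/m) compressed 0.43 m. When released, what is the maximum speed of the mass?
½kx² = ½mv² ⇒ v = x√(k/m) = (0.43)√(1544/0.5) = 23.9 m/s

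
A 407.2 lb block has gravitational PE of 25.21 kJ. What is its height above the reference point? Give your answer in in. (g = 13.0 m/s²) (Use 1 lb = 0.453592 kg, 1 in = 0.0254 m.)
Convert to SI: m = 184.703 kg, PE = 25210.0 J
h = PE/(mg) = 25210.0/(184.703·13.0) = 10.4992 m = 413.4 in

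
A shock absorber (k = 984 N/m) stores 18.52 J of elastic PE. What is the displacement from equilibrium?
x = √(2·PE/k) = √(2·18.52/984) = 0.194 m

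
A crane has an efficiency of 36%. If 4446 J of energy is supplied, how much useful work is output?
W_out = η·W_in = 0.36·4446 = 1600.56 J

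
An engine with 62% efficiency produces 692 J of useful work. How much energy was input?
W_in = W_out/η = 692/0.62 = 1116 J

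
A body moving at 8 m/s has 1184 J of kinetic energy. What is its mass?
m = 2·KE/v² = 2·1184/(8)² = 37.0 kg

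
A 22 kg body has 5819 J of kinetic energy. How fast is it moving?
v = √(2·KE/m) = √(2·5819/22) = 23.0 m/s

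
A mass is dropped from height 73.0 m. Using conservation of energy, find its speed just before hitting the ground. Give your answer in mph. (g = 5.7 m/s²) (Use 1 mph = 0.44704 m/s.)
mgh = ½mv² ⇒ v = √(2gh) = √(2·5.7·73.0) = 28.8479 m/s = 64.53 mph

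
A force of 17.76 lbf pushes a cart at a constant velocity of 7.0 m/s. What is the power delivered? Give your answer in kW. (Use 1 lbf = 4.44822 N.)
Convert to SI: F = 79.0004 N, v = 7.0 m/s
P = Fv = (79.0004)(7.0) = 553.003 W = 0.553 kW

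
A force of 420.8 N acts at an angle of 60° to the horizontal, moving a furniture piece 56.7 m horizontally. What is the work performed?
W = F·d·cosθ = (420.8)(56.7)cos(60°) = 11930 J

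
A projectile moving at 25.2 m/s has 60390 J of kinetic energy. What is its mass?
m = 2·KE/v² = 2·60390/(25.2)² = 190.2 kg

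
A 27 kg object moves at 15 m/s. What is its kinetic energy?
KE = ½mv² = ½(27)(15)² = 3037.5 J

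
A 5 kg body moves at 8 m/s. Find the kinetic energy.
KE = ½mv² = ½(5)(8)² = 160.0 J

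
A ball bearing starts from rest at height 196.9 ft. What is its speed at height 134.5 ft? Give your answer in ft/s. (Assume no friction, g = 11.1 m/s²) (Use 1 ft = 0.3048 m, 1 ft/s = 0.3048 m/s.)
Convert to SI: h₁−h₂ = 19.0195 m
mgh₁ = mgh₂ + ½mv² ⇒ v = √(2g(h₁−h₂)) = √(2·11.1·19.0195) = 20.5483 m/s = 67.42 ft/s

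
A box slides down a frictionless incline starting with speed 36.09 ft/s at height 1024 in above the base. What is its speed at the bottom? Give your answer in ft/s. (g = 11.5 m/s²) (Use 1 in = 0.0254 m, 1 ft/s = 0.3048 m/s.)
Convert to SI: v₀ = 11.0002 m/s, h = 26.0096 m
½mv₀² + mgh = ½mv² ⇒ v = √(v₀² + 2gh) = √(11.0002² + 2·11.5·26.0096) = 26.8184 m/s = 87.99 ft/s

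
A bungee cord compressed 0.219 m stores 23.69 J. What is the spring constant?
k = 2·PE/x² = 2·23.69/(0.219)² = 987.9 N/m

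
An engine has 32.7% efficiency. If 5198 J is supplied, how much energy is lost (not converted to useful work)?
W_lost = W_in(1 − η) = 5198·(1 − 0.327) = 3498 J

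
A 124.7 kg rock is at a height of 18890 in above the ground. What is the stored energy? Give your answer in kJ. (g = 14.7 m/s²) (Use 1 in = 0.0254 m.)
Convert to SI: m = 124.7 kg, h = 479.806 m
PE = mgh = (124.7)(14.7)(479.806) = 879528 J = 879.5 kJ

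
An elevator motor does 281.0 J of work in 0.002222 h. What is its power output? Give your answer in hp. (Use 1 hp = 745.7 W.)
Convert to SI: W = 281.0 J, t = 7.9992 s
P = W/t = 281.0/7.9992 = 35.1285 W = 0.04711 hp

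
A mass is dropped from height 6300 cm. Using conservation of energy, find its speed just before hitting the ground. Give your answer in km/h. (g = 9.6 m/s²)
Convert to SI: h = 63.0 m
mgh = ½mv² ⇒ v = √(2gh) = √(2·9.6·63.0) = 34.7793 m/s = 125.2 km/h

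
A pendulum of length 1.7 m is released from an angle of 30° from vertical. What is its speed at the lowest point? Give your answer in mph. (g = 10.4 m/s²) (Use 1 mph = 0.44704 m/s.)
h = L(1 − cosθ) = 1.7(1 − cos30°) = 0.227757 m
v = √(2gh) = √(2·10.4·0.227757) = 2.17654 m/s = 4.869 mph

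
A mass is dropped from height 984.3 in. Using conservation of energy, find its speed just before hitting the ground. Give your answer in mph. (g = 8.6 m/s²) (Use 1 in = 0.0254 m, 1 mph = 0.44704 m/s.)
Convert to SI: h = 25.0012 m
mgh = ½mv² ⇒ v = √(2gh) = √(2·8.6·25.0012) = 20.7369 m/s = 46.39 mph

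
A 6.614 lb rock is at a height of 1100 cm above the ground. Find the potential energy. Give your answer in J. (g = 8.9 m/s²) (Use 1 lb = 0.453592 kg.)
Convert to SI: m = 3.00006 kg, h = 11.0 m
PE = mgh = (3.00006)(8.9)(11.0) = 293.7 J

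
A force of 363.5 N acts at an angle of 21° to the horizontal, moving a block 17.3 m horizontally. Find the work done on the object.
W = F·d·cosθ = (363.5)(17.3)cos(21°) = 5871 J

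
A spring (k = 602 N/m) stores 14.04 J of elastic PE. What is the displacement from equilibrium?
x = √(2·PE/k) = √(2·14.04/602) = 0.216 m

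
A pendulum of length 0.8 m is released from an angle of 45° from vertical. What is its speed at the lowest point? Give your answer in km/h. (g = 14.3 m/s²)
h = L(1 − cosθ) = 0.8(1 − cos45°) = 0.234315 m
v = √(2gh) = √(2·14.3·0.234315) = 2.58871 m/s = 9.319 km/h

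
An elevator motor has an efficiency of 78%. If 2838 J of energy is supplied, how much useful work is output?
W_out = η·W_in = 0.78·2838 = 2213.64 J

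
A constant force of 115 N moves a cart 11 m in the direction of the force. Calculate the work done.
W = F·d = (115)(11) = 1265 J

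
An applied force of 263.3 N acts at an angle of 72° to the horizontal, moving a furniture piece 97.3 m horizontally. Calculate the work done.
W = F·d·cosθ = (263.3)(97.3)cos(72°) = 7917 J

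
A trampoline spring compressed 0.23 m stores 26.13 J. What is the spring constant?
k = 2·PE/x² = 2·26.13/(0.23)² = 987.9 N/m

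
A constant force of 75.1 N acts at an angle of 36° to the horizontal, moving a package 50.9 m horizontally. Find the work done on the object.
W = F·d·cosθ = (75.1)(50.9)cos(36°) = 3093 J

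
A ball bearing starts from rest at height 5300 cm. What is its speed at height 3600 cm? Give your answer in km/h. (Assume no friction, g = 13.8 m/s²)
Convert to SI: h₁−h₂ = 17.0 m
mgh₁ = mgh₂ + ½mv² ⇒ v = √(2g(h₁−h₂)) = √(2·13.8·17.0) = 21.661 m/s = 77.98 km/h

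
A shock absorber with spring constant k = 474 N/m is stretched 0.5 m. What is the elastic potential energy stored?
PE = ½kx² = ½(474)(0.5)² = 59.25 J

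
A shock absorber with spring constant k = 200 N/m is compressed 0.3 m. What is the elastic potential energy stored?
PE = ½kx² = ½(200)(0.3)² = 9.0 J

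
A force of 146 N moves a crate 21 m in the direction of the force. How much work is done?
W = F·d = (146)(21) = 3066 J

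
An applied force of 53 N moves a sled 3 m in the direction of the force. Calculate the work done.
W = F·d = (53)(3) = 159.0 J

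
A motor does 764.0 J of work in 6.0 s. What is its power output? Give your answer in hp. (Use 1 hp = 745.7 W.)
P = W/t = 764.0/6.0 = 127.333 W = 0.1708 hp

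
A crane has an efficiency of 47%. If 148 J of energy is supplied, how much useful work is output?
W_out = η·W_in = 0.47·148 = 69.56 J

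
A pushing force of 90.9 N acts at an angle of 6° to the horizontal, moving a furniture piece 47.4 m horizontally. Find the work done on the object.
W = F·d·cosθ = (90.9)(47.4)cos(6°) = 4285 J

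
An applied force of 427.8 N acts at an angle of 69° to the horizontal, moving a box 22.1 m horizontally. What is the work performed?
W = F·d·cosθ = (427.8)(22.1)cos(69°) = 3388 J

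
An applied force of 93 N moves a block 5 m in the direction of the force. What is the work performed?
W = F·d = (93)(5) = 465.0 J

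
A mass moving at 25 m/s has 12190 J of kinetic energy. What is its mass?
m = 2·KE/v² = 2·12190/(25)² = 39.01 kg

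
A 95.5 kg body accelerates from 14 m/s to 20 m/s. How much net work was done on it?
W = ΔKE = ½m(v₂² − v₁²) = ½(95.5)(20² − 14²) = 9741.0 J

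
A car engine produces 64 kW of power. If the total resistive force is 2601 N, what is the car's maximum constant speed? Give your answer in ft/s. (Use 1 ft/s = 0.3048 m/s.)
P = Fv ⇒ v = P/F = 64000 W/2601.0 N = 24.6059 m/s = 80.73 ft/s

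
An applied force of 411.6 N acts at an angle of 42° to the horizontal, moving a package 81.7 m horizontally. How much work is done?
W = F·d·cosθ = (411.6)(81.7)cos(42°) = 24990 J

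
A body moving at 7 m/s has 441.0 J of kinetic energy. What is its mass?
m = 2·KE/v² = 2·441.0/(7)² = 18.0 kg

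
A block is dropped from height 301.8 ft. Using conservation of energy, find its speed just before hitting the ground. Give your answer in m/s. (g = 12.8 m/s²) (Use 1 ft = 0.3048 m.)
Convert to SI: h = 91.9886 m
mgh = ½mv² ⇒ v = √(2gh) = √(2·12.8·91.9886) = 48.53 m/s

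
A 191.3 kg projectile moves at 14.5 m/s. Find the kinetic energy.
KE = ½mv² = ½(191.3)(14.5)² = 20110 J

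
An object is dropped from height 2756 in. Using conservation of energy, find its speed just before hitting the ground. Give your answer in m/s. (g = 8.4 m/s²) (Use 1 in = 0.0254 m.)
Convert to SI: h = 70.0024 m
mgh = ½mv² ⇒ v = √(2gh) = √(2·8.4·70.0024) = 34.29 m/s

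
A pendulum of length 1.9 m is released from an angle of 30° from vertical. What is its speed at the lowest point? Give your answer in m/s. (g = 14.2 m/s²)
h = L(1 − cosθ) = 1.9(1 − cos30°) = 0.254552 m
v = √(2gh) = √(2·14.2·0.254552) = 2.689 m/s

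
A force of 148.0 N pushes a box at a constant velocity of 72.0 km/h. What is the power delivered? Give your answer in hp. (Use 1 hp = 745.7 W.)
Convert to SI: F = 148.0 N, v = 20.0 m/s
P = Fv = (148.0)(20.0) = 2960.0 W = 3.969 hp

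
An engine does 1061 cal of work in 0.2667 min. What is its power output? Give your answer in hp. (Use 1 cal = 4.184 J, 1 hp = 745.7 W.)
Convert to SI: W = 4439.22 J, t = 16.002 s
P = W/t = 4439.22/16.002 = 277.417 W = 0.372 hp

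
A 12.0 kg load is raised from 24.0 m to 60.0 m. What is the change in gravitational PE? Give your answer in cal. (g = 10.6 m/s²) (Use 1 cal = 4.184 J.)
ΔPE = mgΔh = (12.0)(10.6)(36.0) = 4579.2 J = 1094 cal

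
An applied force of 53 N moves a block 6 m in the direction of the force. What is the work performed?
W = F·d = (53)(6) = 318.0 J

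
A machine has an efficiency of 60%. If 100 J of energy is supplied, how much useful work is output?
W_out = η·W_in = 0.6·100 = 60.0 J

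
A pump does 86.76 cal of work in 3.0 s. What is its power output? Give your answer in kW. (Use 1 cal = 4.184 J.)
Convert to SI: W = 363.004 J, t = 3.0 s
P = W/t = 363.004/3.0 = 121.001 W = 0.121 kW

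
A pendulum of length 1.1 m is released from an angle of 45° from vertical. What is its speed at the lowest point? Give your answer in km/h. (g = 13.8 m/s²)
h = L(1 − cosθ) = 1.1(1 − cos45°) = 0.322183 m
v = √(2gh) = √(2·13.8·0.322183) = 2.98199 m/s = 10.74 km/h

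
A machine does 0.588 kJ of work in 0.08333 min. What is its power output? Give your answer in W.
Convert to SI: W = 588.0 J, t = 4.9998 s
P = W/t = 588.0/4.9998 = 117.6 W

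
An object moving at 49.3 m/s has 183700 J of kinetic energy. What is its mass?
m = 2·KE/v² = 2·183700/(49.3)² = 151.2 kg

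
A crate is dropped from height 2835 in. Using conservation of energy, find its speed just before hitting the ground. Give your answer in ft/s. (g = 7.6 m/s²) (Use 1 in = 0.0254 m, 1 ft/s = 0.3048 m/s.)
Convert to SI: h = 72.009 m
mgh = ½mv² ⇒ v = √(2gh) = √(2·7.6·72.009) = 33.0838 m/s = 108.5 ft/s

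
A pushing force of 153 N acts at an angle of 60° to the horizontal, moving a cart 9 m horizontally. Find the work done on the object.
W = F·d·cosθ = (153)(9)cos(60°) = 688.5 J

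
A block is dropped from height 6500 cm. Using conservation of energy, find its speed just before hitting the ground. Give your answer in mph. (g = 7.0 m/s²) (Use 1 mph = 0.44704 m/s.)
Convert to SI: h = 65.0 m
mgh = ½mv² ⇒ v = √(2gh) = √(2·7.0·65.0) = 30.1662 m/s = 67.48 mph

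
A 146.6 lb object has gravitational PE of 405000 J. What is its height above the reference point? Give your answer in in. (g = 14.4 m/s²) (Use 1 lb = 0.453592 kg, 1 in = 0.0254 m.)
Convert to SI: m = 66.4966 kg, PE = 405000 J
h = PE/(mg) = 405000/(66.4966·14.4) = 422.954 m = 16650 in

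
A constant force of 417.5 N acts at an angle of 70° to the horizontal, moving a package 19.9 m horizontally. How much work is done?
W = F·d·cosθ = (417.5)(19.9)cos(70°) = 2842 J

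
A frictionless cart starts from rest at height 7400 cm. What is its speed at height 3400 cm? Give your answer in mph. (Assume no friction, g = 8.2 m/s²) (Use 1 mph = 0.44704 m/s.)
Convert to SI: h₁−h₂ = 40.0 m
mgh₁ = mgh₂ + ½mv² ⇒ v = √(2g(h₁−h₂)) = √(2·8.2·40.0) = 25.6125 m/s = 57.29 mph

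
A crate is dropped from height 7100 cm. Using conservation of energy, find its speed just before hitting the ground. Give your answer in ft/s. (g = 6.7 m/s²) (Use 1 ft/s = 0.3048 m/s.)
Convert to SI: h = 71.0 m
mgh = ½mv² ⇒ v = √(2gh) = √(2·6.7·71.0) = 30.8448 m/s = 101.2 ft/s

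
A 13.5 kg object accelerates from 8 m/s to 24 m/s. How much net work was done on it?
W = ΔKE = ½m(v₂² − v₁²) = ½(13.5)(24² − 8²) = 3456.0 J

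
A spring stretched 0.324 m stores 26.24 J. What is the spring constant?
k = 2·PE/x² = 2·26.24/(0.324)² = 499.9 N/m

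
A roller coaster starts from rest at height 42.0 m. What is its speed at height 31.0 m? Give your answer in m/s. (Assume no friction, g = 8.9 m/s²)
mgh₁ = mgh₂ + ½mv² ⇒ v = √(2g(h₁−h₂)) = √(2·8.9·11.0) = 13.99 m/s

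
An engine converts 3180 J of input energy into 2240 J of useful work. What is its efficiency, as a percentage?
η = W_out/W_in = 2240/3180 = 70.44%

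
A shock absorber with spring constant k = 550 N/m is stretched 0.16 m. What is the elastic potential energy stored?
PE = ½kx² = ½(550)(0.16)² = 7.04 J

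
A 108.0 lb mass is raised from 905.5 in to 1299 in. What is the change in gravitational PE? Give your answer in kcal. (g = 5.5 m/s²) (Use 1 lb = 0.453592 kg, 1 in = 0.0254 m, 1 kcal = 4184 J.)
Convert to SI: m = 48.9879 kg, Δh = 9.9949 m
ΔPE = mgΔh = (48.9879)(5.5)(9.9949) = 2692.96 J = 0.6436 kcal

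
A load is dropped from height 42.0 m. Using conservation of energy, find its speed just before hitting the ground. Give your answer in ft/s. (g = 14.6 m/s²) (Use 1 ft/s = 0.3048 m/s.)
mgh = ½mv² ⇒ v = √(2gh) = √(2·14.6·42.0) = 35.02 m/s = 114.9 ft/s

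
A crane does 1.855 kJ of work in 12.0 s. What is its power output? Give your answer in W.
Convert to SI: W = 1855.0 J, t = 12.0 s
P = W/t = 1855.0/12.0 = 154.6 W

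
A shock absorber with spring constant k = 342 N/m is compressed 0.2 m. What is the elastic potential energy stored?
PE = ½kx² = ½(342)(0.2)² = 6.84 J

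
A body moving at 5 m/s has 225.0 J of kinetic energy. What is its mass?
m = 2·KE/v² = 2·225.0/(5)² = 18.0 kg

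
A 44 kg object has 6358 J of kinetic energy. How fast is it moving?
v = √(2·KE/m) = √(2·6358/44) = 17.0 m/s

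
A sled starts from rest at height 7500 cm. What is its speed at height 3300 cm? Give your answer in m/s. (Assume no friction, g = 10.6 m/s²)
Convert to SI: h₁−h₂ = 42.0 m
mgh₁ = mgh₂ + ½mv² ⇒ v = √(2g(h₁−h₂)) = √(2·10.6·42.0) = 29.84 m/s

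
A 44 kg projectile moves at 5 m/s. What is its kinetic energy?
KE = ½mv² = ½(44)(5)² = 550.0 J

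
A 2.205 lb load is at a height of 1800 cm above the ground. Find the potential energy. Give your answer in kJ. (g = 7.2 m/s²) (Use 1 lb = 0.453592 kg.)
Convert to SI: m = 1.00017 kg, h = 18.0 m
PE = mgh = (1.00017)(7.2)(18.0) = 129.622 J = 0.1296 kJ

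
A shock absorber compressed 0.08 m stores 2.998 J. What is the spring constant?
k = 2·PE/x² = 2·2.998/(0.08)² = 936.9 N/m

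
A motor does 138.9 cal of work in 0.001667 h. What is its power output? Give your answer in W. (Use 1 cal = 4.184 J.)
Convert to SI: W = 581.158 J, t = 6.0012 s
P = W/t = 581.158/6.0012 = 96.84 W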